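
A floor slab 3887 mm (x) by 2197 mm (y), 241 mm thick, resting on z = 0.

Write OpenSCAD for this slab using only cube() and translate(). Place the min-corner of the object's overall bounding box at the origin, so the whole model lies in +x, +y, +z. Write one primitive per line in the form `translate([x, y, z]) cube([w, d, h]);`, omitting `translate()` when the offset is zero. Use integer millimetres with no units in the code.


cube([3887, 2197, 241]);


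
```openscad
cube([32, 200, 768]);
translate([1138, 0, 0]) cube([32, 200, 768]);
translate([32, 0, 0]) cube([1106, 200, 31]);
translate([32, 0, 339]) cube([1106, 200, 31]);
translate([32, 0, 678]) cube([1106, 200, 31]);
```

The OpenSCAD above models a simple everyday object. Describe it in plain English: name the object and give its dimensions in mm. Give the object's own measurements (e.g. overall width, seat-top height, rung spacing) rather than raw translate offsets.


An open bookshelf. Two side panels, each 32 mm thick, 200 mm deep and 768 mm tall, stand 1170 mm apart (outside-to-outside). Between them sit 3 shelves, each 31 mm thick and 200 mm deep, spanning the full gap between the sides. The bottom shelf rests on the floor (its underside at z = 0) and the clear gap between one shelf's top and the next shelf's underside is 308 mm.


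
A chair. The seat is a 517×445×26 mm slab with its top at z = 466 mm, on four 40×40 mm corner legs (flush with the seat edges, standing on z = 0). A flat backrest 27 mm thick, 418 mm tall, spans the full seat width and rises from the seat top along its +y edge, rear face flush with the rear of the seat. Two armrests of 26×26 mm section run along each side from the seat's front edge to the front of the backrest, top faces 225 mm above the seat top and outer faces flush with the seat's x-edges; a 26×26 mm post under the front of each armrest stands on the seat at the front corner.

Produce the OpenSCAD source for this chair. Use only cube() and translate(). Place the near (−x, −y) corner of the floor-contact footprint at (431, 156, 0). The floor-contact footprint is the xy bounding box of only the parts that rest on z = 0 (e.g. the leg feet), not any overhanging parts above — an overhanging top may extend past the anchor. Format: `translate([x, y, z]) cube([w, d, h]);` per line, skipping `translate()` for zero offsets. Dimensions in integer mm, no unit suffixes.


// leg_h = 466 - 26 = 440
// arm post h = 225 - 26 = 199
translate([431, 156, 440]) cube([517, 445, 26]);
translate([431, 156, 0]) cube([40, 40, 440]);
translate([908, 156, 0]) cube([40, 40, 440]);
translate([431, 561, 0]) cube([40, 40, 440]);
translate([908, 561, 0]) cube([40, 40, 440]);
translate([431, 574, 466]) cube([517, 27, 418]);
translate([431, 156, 665]) cube([26, 418, 26]);
translate([922, 156, 665]) cube([26, 418, 26]);
translate([431, 156, 466]) cube([26, 26, 199]);
translate([922, 156, 466]) cube([26, 26, 199]);


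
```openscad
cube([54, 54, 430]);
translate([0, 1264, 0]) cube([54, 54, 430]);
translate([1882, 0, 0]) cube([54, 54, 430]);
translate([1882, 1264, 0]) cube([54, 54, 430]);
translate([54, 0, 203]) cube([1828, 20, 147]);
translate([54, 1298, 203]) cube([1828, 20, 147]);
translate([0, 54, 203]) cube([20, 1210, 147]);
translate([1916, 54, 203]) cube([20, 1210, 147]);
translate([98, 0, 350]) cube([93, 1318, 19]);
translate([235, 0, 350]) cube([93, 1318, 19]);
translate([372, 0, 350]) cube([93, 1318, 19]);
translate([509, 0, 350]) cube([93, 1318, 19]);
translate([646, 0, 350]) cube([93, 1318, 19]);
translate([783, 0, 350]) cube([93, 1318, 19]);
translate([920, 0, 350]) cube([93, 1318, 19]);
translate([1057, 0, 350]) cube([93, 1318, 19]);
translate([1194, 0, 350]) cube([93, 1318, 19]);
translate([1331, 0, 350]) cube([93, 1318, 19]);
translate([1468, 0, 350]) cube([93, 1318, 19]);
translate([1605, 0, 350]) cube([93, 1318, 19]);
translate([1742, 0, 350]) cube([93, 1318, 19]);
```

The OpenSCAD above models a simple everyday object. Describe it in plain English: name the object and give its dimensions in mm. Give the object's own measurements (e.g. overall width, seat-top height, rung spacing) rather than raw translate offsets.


A bed frame 1936 mm long (x) by 1318 mm wide (y). Four 54×54 mm corner posts, 430 mm tall, at the corners of the footprint. Four rails of 20 mm thickness and 147 mm height run between adjacent posts with their undersides at z = 203 mm, their outer faces flush with the outside of the frame (the two x-running rails run between the posts' inner faces; the two y-running rails run between the posts' inner faces). 13 slats, each 93 mm wide (x) and 19 mm thick, lie across the top of the two x-running rails, running the full 1318 mm width of the frame in y; along x they sit between the end posts with a 44 mm gap after the −x posts and between neighbouring slats, leaving 47 mm before the +x posts.


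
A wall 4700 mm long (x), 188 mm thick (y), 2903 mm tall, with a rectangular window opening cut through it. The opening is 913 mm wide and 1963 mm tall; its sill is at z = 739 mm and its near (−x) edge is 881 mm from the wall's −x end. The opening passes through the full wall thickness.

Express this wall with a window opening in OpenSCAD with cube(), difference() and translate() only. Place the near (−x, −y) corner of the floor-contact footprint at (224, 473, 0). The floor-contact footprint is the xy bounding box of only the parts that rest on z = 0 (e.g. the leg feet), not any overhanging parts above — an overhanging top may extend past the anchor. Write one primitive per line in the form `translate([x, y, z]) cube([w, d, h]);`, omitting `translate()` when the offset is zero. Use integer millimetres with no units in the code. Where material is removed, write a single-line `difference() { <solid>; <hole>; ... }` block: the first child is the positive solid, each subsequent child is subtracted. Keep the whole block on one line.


difference() { translate([224, 473, 0]) cube([4700, 188, 2903]); translate([1105, 473, 739]) cube([913, 188, 1963]); }


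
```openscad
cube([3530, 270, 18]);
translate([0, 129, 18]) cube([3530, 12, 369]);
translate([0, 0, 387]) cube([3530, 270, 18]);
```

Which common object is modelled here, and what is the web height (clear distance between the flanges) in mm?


An I-beam. The web height is 369 mm.

Two wide flanges with a thin centred web — an I-beam. Overall 405 mm minus two 18 mm flanges gives a web of 405 − 2·18 = 369 mm.


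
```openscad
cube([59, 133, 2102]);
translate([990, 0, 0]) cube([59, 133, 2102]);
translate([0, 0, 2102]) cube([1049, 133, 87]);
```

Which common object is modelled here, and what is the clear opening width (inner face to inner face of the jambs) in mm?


A door frame. The clear opening width is 931 mm.

Two 2102 mm tall posts with a header on top — a door frame. The left jamb is 59 mm wide at x = 0; the right jamb starts at x = 990. The clear opening is 990 − 59 = 931 mm.


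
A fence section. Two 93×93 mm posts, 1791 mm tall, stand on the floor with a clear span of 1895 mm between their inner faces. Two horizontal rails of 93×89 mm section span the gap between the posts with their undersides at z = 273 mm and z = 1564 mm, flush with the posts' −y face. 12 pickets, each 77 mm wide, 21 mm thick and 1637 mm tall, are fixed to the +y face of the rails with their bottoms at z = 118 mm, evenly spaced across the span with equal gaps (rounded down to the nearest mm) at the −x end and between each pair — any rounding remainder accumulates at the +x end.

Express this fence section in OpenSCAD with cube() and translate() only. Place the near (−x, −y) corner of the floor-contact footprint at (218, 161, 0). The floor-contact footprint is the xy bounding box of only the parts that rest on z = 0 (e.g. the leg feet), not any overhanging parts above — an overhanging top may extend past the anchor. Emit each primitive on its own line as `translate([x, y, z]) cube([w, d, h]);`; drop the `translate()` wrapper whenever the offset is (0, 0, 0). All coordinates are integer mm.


translate([218, 161, 0]) cube([93, 93, 1791]);
translate([2206, 161, 0]) cube([93, 93, 1791]);
translate([311, 161, 273]) cube([1895, 93, 89]);
translate([311, 161, 1564]) cube([1895, 93, 89]);
translate([385, 254, 118]) cube([77, 21, 1637]);
translate([536, 254, 118]) cube([77, 21, 1637]);
translate([687, 254, 118]) cube([77, 21, 1637]);
translate([838, 254, 118]) cube([77, 21, 1637]);
translate([989, 254, 118]) cube([77, 21, 1637]);
translate([1140, 254, 118]) cube([77, 21, 1637]);
translate([1291, 254, 118]) cube([77, 21, 1637]);
translate([1442, 254, 118]) cube([77, 21, 1637]);
translate([1593, 254, 118]) cube([77, 21, 1637]);
translate([1744, 254, 118]) cube([77, 21, 1637]);
translate([1895, 254, 118]) cube([77, 21, 1637]);
translate([2046, 254, 118]) cube([77, 21, 1637]);


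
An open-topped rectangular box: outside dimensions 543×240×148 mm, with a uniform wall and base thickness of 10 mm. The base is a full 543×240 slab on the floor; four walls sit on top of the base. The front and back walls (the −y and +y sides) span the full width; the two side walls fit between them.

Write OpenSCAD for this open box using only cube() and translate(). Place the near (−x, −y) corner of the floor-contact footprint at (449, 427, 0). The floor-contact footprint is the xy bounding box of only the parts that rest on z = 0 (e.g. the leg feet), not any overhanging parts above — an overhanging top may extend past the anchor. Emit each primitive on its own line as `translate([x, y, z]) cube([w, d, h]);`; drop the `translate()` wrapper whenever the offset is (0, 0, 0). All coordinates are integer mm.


translate([449, 427, 0]) cube([543, 240, 10]);
translate([449, 427, 10]) cube([543, 10, 138]);
translate([449, 657, 10]) cube([543, 10, 138]);
translate([449, 437, 10]) cube([10, 220, 138]);
translate([982, 437, 10]) cube([10, 220, 138]);


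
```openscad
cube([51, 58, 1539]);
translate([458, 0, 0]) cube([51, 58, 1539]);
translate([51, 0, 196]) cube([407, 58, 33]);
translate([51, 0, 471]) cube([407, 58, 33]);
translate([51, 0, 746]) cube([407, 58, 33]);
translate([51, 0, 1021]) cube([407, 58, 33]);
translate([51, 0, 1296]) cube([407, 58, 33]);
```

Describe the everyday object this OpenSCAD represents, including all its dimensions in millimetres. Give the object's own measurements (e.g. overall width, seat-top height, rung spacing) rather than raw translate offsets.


A straight ladder. Two 51×58 mm vertical rails, 1539 mm tall, stand 509 mm apart (outside-to-outside) with their front faces coplanar on the −y side. 5 rungs, each 58 mm deep and 33 mm tall, span between the inner faces of the rails, front faces flush with the rails. The lowest rung's underside is at z = 196 mm and rungs are spaced 275 mm apart (underside to underside).


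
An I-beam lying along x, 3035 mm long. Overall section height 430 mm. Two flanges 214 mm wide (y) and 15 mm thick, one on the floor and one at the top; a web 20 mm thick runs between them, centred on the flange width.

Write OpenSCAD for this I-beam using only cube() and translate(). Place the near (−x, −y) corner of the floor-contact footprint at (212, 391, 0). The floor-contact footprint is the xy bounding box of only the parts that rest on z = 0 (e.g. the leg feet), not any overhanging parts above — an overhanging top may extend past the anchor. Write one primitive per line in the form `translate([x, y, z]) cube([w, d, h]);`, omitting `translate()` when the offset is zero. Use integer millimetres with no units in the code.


translate([212, 391, 0]) cube([3035, 214, 15]);
translate([212, 488, 15]) cube([3035, 20, 400]);
translate([212, 391, 415]) cube([3035, 214, 15]);


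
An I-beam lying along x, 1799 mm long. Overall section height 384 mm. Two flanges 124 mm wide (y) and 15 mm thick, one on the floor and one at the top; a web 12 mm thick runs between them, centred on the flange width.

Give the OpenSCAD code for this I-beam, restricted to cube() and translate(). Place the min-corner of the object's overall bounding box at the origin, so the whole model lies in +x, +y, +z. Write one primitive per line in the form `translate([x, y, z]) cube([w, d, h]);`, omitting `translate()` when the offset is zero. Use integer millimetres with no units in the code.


cube([1799, 124, 15]);
translate([0, 56, 15]) cube([1799, 12, 354]);
translate([0, 0, 369]) cube([1799, 124, 15]);


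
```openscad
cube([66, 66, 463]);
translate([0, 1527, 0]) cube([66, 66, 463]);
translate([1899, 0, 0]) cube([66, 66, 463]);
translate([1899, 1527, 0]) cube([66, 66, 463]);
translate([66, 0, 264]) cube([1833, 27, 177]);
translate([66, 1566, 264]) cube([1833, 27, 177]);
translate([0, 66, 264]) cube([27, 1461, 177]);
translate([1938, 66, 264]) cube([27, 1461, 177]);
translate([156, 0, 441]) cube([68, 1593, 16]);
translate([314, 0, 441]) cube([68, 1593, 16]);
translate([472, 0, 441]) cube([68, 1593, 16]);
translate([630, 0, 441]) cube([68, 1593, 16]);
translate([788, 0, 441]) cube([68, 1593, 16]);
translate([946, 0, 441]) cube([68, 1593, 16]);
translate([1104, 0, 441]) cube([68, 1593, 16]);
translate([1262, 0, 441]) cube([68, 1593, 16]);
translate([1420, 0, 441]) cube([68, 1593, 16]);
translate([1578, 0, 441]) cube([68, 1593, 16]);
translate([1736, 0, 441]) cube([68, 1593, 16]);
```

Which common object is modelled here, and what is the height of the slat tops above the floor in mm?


A bed frame. The slat-top height is 457 mm.

Four posts, four rails, and a row of slats — a bed frame. Slats sit on the rails at z = 264 + 177 = 441; with slat thickness 16, the top is 457 mm.


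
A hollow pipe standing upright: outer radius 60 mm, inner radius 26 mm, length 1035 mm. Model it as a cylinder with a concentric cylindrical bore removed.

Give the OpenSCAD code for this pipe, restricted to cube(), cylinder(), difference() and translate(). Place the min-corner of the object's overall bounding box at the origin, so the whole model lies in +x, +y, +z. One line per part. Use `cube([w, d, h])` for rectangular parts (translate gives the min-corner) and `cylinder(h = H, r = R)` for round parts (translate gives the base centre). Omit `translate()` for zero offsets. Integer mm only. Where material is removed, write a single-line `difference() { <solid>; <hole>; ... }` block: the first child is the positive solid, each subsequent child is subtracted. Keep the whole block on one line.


difference() { translate([60, 60, 0]) cylinder(h = 1035, r = 60); translate([60, 60, 0]) cylinder(h = 1035, r = 26); }


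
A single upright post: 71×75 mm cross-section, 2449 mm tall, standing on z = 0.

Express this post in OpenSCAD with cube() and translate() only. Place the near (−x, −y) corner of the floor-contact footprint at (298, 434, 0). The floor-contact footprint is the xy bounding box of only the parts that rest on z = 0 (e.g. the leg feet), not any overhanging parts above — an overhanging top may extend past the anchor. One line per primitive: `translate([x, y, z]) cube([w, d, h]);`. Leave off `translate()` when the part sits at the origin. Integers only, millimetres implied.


translate([298, 434, 0]) cube([71, 75, 2449]);


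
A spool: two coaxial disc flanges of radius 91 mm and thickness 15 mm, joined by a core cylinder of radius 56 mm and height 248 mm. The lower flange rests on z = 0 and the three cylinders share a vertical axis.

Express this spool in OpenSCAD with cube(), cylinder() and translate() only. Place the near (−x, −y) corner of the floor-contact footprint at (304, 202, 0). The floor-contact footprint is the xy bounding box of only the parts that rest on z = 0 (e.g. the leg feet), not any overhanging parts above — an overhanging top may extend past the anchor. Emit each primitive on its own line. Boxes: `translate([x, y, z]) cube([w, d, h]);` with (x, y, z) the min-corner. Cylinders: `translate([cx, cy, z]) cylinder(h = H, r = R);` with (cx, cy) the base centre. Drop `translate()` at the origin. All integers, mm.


translate([395, 293, 0]) cylinder(h = 15, r = 91);
translate([395, 293, 15]) cylinder(h = 248, r = 56);
translate([395, 293, 263]) cylinder(h = 15, r = 91);


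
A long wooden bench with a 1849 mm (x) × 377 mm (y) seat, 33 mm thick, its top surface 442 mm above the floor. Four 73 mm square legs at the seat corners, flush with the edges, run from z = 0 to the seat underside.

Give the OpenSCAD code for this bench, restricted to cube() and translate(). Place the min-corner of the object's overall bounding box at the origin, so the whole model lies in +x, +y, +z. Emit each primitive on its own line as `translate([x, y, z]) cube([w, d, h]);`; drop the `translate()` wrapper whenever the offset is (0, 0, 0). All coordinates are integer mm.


translate([0, 0, 409]) cube([1849, 377, 33]);
cube([73, 73, 409]);
translate([0, 304, 0]) cube([73, 73, 409]);
translate([1776, 0, 0]) cube([73, 73, 409]);
translate([1776, 304, 0]) cube([73, 73, 409]);


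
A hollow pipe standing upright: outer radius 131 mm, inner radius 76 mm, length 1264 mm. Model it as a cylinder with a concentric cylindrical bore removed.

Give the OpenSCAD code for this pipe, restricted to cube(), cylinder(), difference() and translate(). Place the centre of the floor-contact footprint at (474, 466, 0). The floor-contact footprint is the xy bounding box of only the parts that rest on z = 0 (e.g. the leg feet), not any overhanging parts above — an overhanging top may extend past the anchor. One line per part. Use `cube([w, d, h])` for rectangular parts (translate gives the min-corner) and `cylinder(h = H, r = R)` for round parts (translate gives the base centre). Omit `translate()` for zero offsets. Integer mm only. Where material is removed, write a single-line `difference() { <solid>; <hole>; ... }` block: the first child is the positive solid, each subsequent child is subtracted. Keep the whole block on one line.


difference() { translate([474, 466, 0]) cylinder(h = 1264, r = 131); translate([474, 466, 0]) cylinder(h = 1264, r = 76); }


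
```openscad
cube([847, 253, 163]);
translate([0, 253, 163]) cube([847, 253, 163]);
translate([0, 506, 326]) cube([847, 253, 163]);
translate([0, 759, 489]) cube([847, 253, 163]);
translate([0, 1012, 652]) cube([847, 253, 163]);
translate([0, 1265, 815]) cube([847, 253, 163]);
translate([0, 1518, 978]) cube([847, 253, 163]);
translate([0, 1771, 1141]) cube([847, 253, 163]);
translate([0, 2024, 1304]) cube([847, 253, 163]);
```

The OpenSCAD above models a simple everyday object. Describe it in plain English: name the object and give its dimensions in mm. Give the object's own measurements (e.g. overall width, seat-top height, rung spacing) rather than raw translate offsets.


A straight staircase of 9 solid steps. Each step is 847 mm wide (x), 253 mm deep (y, the going) and 163 mm tall (the rise). The first step rests on the floor; each subsequent step sits one going further in +y and one rise higher in +z, directly behind and above the previous step with no overlap.


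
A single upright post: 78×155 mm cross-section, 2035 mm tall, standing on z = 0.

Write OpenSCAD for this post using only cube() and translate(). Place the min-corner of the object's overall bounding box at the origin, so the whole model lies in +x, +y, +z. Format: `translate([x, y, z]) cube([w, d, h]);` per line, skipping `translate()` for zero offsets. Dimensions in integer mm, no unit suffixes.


cube([78, 155, 2035]);


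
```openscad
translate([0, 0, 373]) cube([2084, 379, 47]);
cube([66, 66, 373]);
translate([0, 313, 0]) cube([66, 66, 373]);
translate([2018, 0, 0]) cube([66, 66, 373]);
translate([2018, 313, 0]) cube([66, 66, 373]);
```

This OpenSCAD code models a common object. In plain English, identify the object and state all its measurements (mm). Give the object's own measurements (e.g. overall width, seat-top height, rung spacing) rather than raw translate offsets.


A long wooden bench with a 2084 mm (x) × 379 mm (y) seat, 47 mm thick, its top surface 420 mm above the floor. Four 66 mm square legs at the seat corners, flush with the edges, run from z = 0 to the seat underside.


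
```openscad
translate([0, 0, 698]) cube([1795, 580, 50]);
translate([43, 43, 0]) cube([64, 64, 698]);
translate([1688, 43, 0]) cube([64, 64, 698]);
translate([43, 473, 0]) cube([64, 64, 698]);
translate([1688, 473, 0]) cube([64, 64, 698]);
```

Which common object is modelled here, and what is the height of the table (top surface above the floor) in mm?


A table. The table height is 748 mm.

A 1795×580×50 slab sits at z = 698 on four 64 mm square posts — a table. The top surface is at 698 + 50 = 748 mm.


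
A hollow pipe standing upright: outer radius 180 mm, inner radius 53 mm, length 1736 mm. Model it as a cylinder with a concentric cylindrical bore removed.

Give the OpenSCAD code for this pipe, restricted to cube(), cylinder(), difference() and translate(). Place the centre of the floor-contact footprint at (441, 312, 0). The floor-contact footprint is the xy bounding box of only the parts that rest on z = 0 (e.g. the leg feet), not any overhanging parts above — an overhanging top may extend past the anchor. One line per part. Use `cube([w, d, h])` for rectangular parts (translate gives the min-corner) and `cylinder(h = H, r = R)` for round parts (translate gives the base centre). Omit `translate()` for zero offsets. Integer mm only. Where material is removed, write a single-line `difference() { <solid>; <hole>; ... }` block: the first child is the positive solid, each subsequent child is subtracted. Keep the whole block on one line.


difference() { translate([441, 312, 0]) cylinder(h = 1736, r = 180); translate([441, 312, 0]) cylinder(h = 1736, r = 53); }


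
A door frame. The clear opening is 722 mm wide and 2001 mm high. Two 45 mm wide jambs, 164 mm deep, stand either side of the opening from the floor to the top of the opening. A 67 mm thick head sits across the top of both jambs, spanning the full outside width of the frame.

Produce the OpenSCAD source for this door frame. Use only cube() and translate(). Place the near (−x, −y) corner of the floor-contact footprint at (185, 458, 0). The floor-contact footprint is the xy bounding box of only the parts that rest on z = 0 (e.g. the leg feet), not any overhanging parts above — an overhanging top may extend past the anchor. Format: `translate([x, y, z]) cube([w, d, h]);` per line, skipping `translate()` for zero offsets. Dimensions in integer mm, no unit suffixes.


translate([185, 458, 0]) cube([45, 164, 2001]);
translate([952, 458, 0]) cube([45, 164, 2001]);
translate([185, 458, 2001]) cube([812, 164, 67]);


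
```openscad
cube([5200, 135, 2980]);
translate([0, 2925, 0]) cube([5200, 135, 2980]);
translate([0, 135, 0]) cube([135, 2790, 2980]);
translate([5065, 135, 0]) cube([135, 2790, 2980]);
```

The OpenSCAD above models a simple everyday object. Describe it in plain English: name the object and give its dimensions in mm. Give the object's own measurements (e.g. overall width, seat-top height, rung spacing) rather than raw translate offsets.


The wall frame of a small rectangular building: four walls, each 2980 mm tall and 135 mm thick, enclosing a footprint 5200 mm (x) by 3060 mm (y) outside-to-outside, with no floor or roof. The front and back walls (the −y and +y sides) span the full width; the two side walls fit between them.


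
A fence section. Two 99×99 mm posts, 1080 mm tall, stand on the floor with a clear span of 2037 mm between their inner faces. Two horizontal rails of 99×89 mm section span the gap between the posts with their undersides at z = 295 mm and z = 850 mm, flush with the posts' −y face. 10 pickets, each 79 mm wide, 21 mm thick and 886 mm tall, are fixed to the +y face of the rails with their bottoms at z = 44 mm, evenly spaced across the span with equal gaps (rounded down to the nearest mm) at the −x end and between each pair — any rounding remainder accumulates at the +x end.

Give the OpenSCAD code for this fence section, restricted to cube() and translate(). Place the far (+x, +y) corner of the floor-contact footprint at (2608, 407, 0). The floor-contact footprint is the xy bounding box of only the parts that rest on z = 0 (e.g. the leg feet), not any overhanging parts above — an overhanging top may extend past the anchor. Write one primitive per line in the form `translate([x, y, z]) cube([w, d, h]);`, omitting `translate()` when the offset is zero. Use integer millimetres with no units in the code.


translate([373, 308, 0]) cube([99, 99, 1080]);
translate([2509, 308, 0]) cube([99, 99, 1080]);
translate([472, 308, 295]) cube([2037, 99, 89]);
translate([472, 308, 850]) cube([2037, 99, 89]);
translate([585, 407, 44]) cube([79, 21, 886]);
translate([777, 407, 44]) cube([79, 21, 886]);
translate([969, 407, 44]) cube([79, 21, 886]);
translate([1161, 407, 44]) cube([79, 21, 886]);
translate([1353, 407, 44]) cube([79, 21, 886]);
translate([1545, 407, 44]) cube([79, 21, 886]);
translate([1737, 407, 44]) cube([79, 21, 886]);
translate([1929, 407, 44]) cube([79, 21, 886]);
translate([2121, 407, 44]) cube([79, 21, 886]);
translate([2313, 407, 44]) cube([79, 21, 886]);


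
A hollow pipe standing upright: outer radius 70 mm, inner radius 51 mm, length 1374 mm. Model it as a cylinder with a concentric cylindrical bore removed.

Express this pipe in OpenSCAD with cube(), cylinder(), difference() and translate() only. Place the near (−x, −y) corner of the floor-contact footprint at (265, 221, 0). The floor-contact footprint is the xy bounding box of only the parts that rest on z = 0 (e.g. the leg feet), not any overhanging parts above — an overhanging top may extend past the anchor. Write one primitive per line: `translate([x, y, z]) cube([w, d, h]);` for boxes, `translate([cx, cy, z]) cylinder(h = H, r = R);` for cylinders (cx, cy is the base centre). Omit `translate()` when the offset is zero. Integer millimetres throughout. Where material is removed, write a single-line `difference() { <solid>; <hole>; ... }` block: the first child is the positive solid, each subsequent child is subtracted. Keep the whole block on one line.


difference() { translate([335, 291, 0]) cylinder(h = 1374, r = 70); translate([335, 291, 0]) cylinder(h = 1374, r = 51); }


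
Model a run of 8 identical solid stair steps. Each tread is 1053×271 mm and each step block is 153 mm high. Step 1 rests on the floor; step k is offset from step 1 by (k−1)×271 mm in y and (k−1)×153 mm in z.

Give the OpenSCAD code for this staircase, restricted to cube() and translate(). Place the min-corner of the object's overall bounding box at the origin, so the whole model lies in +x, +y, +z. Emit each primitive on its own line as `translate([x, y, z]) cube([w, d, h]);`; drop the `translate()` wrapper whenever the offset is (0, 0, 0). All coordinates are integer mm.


cube([1053, 271, 153]);
translate([0, 271, 153]) cube([1053, 271, 153]);
translate([0, 542, 306]) cube([1053, 271, 153]);
translate([0, 813, 459]) cube([1053, 271, 153]);
translate([0, 1084, 612]) cube([1053, 271, 153]);
translate([0, 1355, 765]) cube([1053, 271, 153]);
translate([0, 1626, 918]) cube([1053, 271, 153]);
translate([0, 1897, 1071]) cube([1053, 271, 153]);


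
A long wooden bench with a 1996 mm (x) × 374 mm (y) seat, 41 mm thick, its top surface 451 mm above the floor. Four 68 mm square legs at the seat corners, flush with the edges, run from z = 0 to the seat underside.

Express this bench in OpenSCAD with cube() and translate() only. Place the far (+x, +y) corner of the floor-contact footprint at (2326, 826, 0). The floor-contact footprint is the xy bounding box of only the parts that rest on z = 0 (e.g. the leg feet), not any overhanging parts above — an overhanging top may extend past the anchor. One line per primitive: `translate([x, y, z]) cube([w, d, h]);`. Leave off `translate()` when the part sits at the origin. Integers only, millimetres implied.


translate([330, 452, 410]) cube([1996, 374, 41]);
translate([330, 452, 0]) cube([68, 68, 410]);
translate([330, 758, 0]) cube([68, 68, 410]);
translate([2258, 452, 0]) cube([68, 68, 410]);
translate([2258, 758, 0]) cube([68, 68, 410]);


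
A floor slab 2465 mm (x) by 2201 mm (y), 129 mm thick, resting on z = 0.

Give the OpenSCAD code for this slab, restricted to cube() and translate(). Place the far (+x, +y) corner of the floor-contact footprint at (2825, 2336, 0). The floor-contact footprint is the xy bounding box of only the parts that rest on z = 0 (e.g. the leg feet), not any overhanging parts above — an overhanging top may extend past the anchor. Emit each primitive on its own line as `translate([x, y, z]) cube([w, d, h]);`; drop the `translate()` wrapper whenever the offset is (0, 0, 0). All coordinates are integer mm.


translate([360, 135, 0]) cube([2465, 2201, 129]);


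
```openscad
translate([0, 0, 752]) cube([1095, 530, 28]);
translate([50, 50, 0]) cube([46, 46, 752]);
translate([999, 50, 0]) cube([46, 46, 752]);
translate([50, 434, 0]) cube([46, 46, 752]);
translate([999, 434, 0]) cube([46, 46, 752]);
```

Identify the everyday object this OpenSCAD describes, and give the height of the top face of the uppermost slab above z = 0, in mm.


A table. The table height is 780 mm.

A 1095×530×28 slab sits at z = 752 on four 46 mm square posts — a table. The top surface is at 752 + 28 = 780 mm.


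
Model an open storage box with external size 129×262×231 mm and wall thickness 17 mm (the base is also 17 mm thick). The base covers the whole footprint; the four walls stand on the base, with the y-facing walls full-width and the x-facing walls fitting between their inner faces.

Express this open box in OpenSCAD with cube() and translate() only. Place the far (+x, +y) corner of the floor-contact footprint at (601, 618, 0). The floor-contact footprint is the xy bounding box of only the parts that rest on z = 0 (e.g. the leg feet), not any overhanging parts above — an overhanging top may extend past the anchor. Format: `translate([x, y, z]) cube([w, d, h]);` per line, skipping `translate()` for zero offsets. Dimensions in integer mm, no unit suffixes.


translate([472, 356, 0]) cube([129, 262, 17]);
translate([472, 356, 17]) cube([129, 17, 214]);
translate([472, 601, 17]) cube([129, 17, 214]);
translate([472, 373, 17]) cube([17, 228, 214]);
translate([584, 373, 17]) cube([17, 228, 214]);


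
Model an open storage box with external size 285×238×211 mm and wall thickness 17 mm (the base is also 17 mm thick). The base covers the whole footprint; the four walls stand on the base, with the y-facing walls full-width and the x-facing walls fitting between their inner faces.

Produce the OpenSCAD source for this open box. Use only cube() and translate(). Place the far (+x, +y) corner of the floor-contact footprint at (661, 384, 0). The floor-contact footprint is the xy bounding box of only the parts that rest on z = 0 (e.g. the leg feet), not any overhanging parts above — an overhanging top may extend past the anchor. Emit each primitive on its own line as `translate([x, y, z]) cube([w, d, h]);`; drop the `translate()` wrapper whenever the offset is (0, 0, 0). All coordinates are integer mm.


translate([376, 146, 0]) cube([285, 238, 17]);
translate([376, 146, 17]) cube([285, 17, 194]);
translate([376, 367, 17]) cube([285, 17, 194]);
translate([376, 163, 17]) cube([17, 204, 194]);
translate([644, 163, 17]) cube([17, 204, 194]);


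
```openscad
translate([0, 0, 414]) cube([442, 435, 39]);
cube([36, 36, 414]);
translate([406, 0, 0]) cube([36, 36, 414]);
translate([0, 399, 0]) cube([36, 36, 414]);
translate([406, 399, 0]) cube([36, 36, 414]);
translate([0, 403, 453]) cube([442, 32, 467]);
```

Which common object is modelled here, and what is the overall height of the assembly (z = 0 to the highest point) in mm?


A chair. The overall height is 920 mm.

A slab on four corner posts with a tall panel at the back — a chair. The seat slab sits at z = 414 with thickness 39, and the 467 mm backrest starts at the seat top, so the overall height is 414 + 39 + 467 = 920 mm.


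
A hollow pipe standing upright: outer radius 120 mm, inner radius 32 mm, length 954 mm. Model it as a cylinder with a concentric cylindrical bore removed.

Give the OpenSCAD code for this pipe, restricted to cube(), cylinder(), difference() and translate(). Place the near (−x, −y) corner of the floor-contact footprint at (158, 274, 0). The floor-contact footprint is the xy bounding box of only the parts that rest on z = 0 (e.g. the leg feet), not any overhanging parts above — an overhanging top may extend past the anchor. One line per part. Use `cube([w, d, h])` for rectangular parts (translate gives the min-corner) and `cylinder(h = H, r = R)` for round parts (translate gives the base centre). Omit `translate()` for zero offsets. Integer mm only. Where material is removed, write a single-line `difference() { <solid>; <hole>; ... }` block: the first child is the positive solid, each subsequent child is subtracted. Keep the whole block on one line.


difference() { translate([278, 394, 0]) cylinder(h = 954, r = 120); translate([278, 394, 0]) cylinder(h = 954, r = 32); }


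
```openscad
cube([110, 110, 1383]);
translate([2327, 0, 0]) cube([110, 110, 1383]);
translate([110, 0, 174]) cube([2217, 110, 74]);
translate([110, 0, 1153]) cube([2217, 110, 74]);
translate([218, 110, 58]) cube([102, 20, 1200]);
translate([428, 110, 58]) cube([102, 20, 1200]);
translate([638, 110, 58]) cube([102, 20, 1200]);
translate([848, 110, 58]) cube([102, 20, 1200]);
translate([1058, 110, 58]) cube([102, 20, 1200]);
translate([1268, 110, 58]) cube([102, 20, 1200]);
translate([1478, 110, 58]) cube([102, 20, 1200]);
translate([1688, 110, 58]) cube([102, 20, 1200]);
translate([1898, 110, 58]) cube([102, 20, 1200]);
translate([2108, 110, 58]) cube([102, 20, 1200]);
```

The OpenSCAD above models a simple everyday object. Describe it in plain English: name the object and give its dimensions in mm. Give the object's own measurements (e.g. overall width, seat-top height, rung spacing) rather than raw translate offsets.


A fence section. Two 110×110 mm posts, 1383 mm tall, stand on the floor with a clear span of 2217 mm between their inner faces. Two horizontal rails of 110×74 mm section span the gap between the posts with their undersides at z = 174 mm and z = 1153 mm, flush with the posts' −y face. 10 pickets, each 102 mm wide, 20 mm thick and 1200 mm tall, are fixed to the +y face of the rails with their bottoms at z = 58 mm, spaced across the span with a 108 mm gap after the −x post and between neighbouring pickets, with 117 mm left before the +x post.


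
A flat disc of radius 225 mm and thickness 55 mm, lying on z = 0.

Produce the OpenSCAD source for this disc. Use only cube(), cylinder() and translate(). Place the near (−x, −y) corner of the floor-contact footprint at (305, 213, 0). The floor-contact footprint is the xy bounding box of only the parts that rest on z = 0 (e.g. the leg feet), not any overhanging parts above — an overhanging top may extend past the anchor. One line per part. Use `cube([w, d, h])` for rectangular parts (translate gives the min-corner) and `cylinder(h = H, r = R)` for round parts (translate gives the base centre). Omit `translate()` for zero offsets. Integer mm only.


translate([530, 438, 0]) cylinder(h = 55, r = 225);


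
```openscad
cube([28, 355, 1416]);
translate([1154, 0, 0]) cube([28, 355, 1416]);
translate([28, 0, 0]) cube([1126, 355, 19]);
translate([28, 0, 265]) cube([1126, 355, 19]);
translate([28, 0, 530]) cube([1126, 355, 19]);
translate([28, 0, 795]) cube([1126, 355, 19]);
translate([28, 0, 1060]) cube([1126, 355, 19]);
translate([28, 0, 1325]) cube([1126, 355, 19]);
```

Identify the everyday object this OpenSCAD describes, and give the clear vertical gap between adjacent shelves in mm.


A bookshelf. The clear shelf gap is 246 mm.

Two tall side panels with 6 horizontal boards between them — a bookshelf. The first two shelf undersides are at z = 0 and z = 265; with shelf thickness 19, the clear gap is 265 − 0 − 19 = 246 mm.


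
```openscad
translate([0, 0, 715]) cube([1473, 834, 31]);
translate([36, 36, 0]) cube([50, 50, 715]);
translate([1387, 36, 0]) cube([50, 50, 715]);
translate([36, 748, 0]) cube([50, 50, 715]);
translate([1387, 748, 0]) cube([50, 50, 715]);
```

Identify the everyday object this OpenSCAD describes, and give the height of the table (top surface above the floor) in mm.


A table. The table height is 746 mm.

A 1473×834×31 slab sits at z = 715 on four 50 mm square posts — a table. The top surface is at 715 + 31 = 746 mm.


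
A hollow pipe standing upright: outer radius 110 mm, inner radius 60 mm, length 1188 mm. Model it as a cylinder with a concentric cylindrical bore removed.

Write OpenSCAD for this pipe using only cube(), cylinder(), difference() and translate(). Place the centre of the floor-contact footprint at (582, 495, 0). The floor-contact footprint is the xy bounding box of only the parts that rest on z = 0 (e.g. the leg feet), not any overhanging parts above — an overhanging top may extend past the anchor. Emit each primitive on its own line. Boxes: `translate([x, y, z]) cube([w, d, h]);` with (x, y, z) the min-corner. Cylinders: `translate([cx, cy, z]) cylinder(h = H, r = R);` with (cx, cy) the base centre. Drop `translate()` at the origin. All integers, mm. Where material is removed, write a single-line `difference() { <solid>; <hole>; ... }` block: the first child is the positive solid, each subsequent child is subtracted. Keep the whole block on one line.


difference() { translate([582, 495, 0]) cylinder(h = 1188, r = 110); translate([582, 495, 0]) cylinder(h = 1188, r = 60); }


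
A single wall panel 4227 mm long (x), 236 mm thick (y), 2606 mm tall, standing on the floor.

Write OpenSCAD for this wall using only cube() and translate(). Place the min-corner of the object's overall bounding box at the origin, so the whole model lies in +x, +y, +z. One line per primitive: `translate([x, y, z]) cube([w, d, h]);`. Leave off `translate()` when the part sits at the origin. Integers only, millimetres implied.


cube([4227, 236, 2606]);


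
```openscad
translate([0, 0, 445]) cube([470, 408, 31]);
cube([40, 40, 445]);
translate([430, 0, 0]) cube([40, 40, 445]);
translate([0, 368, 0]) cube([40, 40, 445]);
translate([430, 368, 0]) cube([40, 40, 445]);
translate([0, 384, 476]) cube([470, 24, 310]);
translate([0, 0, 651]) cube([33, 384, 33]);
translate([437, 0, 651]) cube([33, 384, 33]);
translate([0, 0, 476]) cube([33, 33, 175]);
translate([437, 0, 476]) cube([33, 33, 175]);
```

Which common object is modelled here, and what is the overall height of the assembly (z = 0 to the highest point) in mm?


A chair. The overall height is 786 mm.

A slab on four corner posts with a tall panel at the back — a chair. The seat slab sits at z = 445 with thickness 31, and the 310 mm backrest starts at the seat top, so the overall height is 445 + 31 + 310 = 786 mm.


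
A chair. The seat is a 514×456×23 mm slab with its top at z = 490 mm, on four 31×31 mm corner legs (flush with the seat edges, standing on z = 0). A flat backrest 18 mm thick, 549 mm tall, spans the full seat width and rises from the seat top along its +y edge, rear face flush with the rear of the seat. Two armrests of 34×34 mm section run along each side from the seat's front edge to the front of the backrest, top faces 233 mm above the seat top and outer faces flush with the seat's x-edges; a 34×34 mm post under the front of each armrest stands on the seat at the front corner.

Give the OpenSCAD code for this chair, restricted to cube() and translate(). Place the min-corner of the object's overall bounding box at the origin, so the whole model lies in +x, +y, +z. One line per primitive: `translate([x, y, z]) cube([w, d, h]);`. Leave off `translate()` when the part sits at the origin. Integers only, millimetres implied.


translate([0, 0, 467]) cube([514, 456, 23]);
cube([31, 31, 467]);
translate([483, 0, 0]) cube([31, 31, 467]);
translate([0, 425, 0]) cube([31, 31, 467]);
translate([483, 425, 0]) cube([31, 31, 467]);
translate([0, 438, 490]) cube([514, 18, 549]);
translate([0, 0, 689]) cube([34, 438, 34]);
translate([480, 0, 689]) cube([34, 438, 34]);
translate([0, 0, 490]) cube([34, 34, 199]);
translate([480, 0, 490]) cube([34, 34, 199]);
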